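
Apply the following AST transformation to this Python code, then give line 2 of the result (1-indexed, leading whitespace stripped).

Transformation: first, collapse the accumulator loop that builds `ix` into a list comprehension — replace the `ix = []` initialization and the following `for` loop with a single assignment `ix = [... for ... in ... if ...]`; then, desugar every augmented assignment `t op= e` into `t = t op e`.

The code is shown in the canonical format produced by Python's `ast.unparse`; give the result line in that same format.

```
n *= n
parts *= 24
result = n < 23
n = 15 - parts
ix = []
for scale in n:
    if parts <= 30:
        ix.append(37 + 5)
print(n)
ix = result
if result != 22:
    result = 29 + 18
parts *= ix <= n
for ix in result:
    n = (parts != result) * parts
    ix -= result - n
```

parts = parts * 24

Transformed code:
n = n * n
parts = parts * 24
result = n < 23
n = 15 - parts
ix = [37 + 5 for scale in n if parts <= 30]
print(n)
ix = result
if result != 22:
    result = 29 + 18
parts = parts * (ix <= n)
for ix in result:
    n = (parts != result) * parts
    ix = ix - (result - n)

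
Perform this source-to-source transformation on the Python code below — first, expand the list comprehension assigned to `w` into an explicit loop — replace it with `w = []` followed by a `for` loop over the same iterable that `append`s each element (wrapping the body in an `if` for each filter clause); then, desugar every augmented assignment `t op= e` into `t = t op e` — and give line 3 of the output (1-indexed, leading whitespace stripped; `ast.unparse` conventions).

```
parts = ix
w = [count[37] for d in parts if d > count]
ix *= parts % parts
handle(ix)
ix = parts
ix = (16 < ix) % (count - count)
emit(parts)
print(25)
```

Transformed code:
parts = ix
w = []
for d in parts:
    if d > count:
        w.append(count[37])
ix = ix * (parts % parts)
handle(ix)
ix = parts
ix = (16 < ix) % (count - count)
emit(parts)
print(25)

for d in parts:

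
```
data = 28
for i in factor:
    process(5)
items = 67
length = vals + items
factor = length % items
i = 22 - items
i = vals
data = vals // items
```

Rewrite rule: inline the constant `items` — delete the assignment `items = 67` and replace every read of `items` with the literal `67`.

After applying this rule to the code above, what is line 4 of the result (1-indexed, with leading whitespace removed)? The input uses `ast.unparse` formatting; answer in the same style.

length = vals + 67

Transformed code:
data = 28
for i in factor:
    process(5)
length = vals + 67
factor = length % 67
i = 22 - 67
i = vals
data = vals // 67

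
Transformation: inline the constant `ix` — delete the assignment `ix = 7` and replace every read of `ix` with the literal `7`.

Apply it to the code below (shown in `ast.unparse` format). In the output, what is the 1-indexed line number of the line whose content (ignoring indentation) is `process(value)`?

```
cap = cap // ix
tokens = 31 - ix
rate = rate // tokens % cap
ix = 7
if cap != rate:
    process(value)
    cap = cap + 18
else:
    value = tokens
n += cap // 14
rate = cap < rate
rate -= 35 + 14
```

5

Transformed code:
cap = cap // 7
tokens = 31 - 7
rate = rate // tokens % cap
if cap != rate:
    process(value)
    cap = cap + 18
else:
    value = tokens
n += cap // 14
rate = cap < rate
rate -= 35 + 14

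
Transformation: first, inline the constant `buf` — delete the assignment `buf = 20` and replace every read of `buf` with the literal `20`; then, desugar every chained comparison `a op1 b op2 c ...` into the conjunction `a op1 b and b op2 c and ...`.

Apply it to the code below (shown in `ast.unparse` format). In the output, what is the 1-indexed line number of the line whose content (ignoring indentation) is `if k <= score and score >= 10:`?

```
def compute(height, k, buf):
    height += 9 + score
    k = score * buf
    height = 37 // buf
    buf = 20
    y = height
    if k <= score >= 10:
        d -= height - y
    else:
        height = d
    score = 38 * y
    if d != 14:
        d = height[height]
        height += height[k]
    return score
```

6

Transformed code:
def compute(height, k, buf):
    height += 9 + score
    k = score * 20
    height = 37 // 20
    y = height
    if k <= score and score >= 10:
        d -= height - y
    else:
        height = d
    score = 38 * y
    if d != 14:
        d = height[height]
        height += height[k]
    return score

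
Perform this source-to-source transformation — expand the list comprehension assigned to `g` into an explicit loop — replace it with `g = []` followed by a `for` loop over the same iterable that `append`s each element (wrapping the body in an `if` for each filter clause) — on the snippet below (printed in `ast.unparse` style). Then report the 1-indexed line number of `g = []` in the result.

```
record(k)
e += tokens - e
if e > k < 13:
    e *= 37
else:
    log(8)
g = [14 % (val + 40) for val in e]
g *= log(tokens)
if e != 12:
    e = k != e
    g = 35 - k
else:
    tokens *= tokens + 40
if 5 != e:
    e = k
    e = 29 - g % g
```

7

Transformed code:
record(k)
e += tokens - e
if e > k < 13:
    e *= 37
else:
    log(8)
g = []
for val in e:
    g.append(14 % (val + 40))
g *= log(tokens)
if e != 12:
    e = k != e
    g = 35 - k
else:
    tokens *= tokens + 40
if 5 != e:
    e = k
    e = 29 - g % g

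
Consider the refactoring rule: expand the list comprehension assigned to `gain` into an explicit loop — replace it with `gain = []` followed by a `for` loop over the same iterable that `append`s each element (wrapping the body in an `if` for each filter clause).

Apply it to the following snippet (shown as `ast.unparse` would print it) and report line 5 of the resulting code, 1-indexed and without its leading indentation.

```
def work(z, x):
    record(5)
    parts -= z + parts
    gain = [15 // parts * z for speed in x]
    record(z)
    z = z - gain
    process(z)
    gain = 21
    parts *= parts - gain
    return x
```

for speed in x:

Transformed code:
def work(z, x):
    record(5)
    parts -= z + parts
    gain = []
    for speed in x:
        gain.append(15 // parts * z)
    record(z)
    z = z - gain
    process(z)
    gain = 21
    parts *= parts - gain
    return x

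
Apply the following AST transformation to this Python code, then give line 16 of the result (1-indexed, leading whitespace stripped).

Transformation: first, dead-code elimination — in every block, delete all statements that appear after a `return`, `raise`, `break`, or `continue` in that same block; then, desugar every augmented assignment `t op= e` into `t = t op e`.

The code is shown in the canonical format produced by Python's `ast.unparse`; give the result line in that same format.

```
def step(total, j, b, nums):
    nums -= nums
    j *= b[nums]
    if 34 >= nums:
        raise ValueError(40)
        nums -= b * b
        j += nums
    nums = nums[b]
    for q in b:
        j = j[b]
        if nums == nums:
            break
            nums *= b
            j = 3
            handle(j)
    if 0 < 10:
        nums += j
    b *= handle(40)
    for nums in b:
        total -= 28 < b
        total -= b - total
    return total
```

Transformed code:
def step(total, j, b, nums):
    nums = nums - nums
    j = j * b[nums]
    if 34 >= nums:
        raise ValueError(40)
    nums = nums[b]
    for q in b:
        j = j[b]
        if nums == nums:
            break
    if 0 < 10:
        nums = nums + j
    b = b * handle(40)
    for nums in b:
        total = total - (28 < b)
        total = total - (b - total)
    return total

total = total - (b - total)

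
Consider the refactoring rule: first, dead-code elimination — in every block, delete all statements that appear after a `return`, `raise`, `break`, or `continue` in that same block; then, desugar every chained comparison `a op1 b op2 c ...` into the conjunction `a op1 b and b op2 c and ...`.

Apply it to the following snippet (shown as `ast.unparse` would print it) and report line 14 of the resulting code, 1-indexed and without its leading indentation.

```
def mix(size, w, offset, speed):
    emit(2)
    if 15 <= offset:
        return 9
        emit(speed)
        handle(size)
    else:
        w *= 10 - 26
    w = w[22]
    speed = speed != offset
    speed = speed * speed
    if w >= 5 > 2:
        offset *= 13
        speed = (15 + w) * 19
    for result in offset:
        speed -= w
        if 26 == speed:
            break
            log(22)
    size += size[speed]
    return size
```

speed -= w

Transformed code:
def mix(size, w, offset, speed):
    emit(2)
    if 15 <= offset:
        return 9
    else:
        w *= 10 - 26
    w = w[22]
    speed = speed != offset
    speed = speed * speed
    if w >= 5 and 5 > 2:
        offset *= 13
        speed = (15 + w) * 19
    for result in offset:
        speed -= w
        if 26 == speed:
            break
    size += size[speed]
    return size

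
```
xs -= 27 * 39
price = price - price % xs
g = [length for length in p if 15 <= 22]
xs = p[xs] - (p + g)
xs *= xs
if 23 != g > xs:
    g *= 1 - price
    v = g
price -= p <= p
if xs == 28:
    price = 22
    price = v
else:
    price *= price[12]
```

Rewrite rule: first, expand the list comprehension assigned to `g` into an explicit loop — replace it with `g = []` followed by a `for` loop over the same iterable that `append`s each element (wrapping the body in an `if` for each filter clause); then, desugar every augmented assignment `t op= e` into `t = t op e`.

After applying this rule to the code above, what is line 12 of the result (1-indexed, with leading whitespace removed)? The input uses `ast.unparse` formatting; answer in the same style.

Transformed code:
xs = xs - 27 * 39
price = price - price % xs
g = []
for length in p:
    if 15 <= 22:
        g.append(length)
xs = p[xs] - (p + g)
xs = xs * xs
if 23 != g > xs:
    g = g * (1 - price)
    v = g
price = price - (p <= p)
if xs == 28:
    price = 22
    price = v
else:
    price = price * price[12]

price = price - (p <= p)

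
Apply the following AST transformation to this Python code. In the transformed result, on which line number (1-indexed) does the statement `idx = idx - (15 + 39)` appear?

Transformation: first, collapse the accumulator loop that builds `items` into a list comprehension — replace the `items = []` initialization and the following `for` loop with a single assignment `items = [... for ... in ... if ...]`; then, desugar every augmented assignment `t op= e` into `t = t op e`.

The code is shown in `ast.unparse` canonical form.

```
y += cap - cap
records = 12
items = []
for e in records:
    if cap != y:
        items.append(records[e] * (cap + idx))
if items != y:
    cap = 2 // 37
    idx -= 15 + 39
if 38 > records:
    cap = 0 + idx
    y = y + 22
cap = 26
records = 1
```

6

Transformed code:
y = y + (cap - cap)
records = 12
items = [records[e] * (cap + idx) for e in records if cap != y]
if items != y:
    cap = 2 // 37
    idx = idx - (15 + 39)
if 38 > records:
    cap = 0 + idx
    y = y + 22
cap = 26
records = 1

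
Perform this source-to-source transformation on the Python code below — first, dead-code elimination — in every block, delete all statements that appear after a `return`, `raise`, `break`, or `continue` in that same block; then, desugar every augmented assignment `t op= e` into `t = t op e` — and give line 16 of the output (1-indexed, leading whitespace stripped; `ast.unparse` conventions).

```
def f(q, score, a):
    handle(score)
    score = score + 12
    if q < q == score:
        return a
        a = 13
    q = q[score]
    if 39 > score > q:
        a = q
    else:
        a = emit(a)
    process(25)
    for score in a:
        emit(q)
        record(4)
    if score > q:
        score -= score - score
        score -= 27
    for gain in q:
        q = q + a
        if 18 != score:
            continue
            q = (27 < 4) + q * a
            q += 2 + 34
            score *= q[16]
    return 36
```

score = score - (score - score)

Transformed code:
def f(q, score, a):
    handle(score)
    score = score + 12
    if q < q == score:
        return a
    q = q[score]
    if 39 > score > q:
        a = q
    else:
        a = emit(a)
    process(25)
    for score in a:
        emit(q)
        record(4)
    if score > q:
        score = score - (score - score)
        score = score - 27
    for gain in q:
        q = q + a
        if 18 != score:
            continue
    return 36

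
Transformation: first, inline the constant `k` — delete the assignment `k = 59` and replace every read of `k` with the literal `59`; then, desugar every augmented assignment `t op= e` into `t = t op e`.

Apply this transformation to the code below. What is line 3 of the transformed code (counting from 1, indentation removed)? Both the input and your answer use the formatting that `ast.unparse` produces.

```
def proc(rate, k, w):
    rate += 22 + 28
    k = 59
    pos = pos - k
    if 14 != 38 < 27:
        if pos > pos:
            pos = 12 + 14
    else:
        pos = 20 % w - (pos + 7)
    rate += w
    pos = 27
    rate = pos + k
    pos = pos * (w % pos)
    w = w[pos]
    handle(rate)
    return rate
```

Transformed code:
def proc(rate, k, w):
    rate = rate + (22 + 28)
    pos = pos - 59
    if 14 != 38 < 27:
        if pos > pos:
            pos = 12 + 14
    else:
        pos = 20 % w - (pos + 7)
    rate = rate + w
    pos = 27
    rate = pos + 59
    pos = pos * (w % pos)
    w = w[pos]
    handle(rate)
    return rate

pos = pos - 59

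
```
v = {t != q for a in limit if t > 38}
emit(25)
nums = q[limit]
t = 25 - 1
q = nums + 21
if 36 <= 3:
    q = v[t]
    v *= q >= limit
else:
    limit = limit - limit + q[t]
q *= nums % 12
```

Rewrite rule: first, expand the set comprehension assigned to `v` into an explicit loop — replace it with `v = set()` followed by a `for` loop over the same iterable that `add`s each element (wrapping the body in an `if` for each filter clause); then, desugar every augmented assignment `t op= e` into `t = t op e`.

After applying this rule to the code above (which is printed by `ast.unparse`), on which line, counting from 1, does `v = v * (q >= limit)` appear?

Transformed code:
v = set()
for a in limit:
    if t > 38:
        v.add(t != q)
emit(25)
nums = q[limit]
t = 25 - 1
q = nums + 21
if 36 <= 3:
    q = v[t]
    v = v * (q >= limit)
else:
    limit = limit - limit + q[t]
q = q * (nums % 12)

11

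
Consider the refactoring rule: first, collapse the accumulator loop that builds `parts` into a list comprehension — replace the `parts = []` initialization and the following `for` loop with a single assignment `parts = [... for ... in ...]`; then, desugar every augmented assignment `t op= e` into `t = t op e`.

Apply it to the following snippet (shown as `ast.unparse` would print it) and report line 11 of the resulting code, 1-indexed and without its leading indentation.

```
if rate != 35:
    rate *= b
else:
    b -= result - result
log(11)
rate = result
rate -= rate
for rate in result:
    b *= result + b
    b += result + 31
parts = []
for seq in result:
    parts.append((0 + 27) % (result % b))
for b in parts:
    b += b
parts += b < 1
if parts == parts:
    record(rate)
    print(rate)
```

Transformed code:
if rate != 35:
    rate = rate * b
else:
    b = b - (result - result)
log(11)
rate = result
rate = rate - rate
for rate in result:
    b = b * (result + b)
    b = b + (result + 31)
parts = [(0 + 27) % (result % b) for seq in result]
for b in parts:
    b = b + b
parts = parts + (b < 1)
if parts == parts:
    record(rate)
    print(rate)

parts = [(0 + 27) % (result % b) for seq in result]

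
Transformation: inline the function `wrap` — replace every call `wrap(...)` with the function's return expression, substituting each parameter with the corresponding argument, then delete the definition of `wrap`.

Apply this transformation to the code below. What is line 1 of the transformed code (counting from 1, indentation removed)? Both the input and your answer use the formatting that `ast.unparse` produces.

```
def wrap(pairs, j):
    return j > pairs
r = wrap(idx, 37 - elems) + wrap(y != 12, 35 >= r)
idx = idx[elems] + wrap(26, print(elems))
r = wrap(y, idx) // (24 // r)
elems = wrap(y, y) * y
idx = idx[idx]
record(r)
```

r = (37 - elems > idx) + ((35 >= r) > (y != 12))

Transformed code:
r = (37 - elems > idx) + ((35 >= r) > (y != 12))
idx = idx[elems] + (print(elems) > 26)
r = (idx > y) // (24 // r)
elems = (y > y) * y
idx = idx[idx]
record(r)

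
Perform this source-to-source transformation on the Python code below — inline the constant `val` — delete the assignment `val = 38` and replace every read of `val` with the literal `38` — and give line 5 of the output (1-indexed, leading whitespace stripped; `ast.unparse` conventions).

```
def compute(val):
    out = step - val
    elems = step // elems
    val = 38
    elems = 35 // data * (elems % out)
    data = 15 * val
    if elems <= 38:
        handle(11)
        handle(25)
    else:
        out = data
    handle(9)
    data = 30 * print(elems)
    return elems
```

data = 15 * 38

Transformed code:
def compute(val):
    out = step - 38
    elems = step // elems
    elems = 35 // data * (elems % out)
    data = 15 * 38
    if elems <= 38:
        handle(11)
        handle(25)
    else:
        out = data
    handle(9)
    data = 30 * print(elems)
    return elems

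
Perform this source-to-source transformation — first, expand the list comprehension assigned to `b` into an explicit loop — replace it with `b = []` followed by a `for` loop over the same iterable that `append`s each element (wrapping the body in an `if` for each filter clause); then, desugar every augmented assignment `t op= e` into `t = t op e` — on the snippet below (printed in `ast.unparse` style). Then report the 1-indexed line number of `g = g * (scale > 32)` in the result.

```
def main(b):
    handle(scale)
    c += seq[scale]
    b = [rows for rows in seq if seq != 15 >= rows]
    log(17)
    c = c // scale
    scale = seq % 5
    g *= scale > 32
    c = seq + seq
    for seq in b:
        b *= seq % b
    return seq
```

Transformed code:
def main(b):
    handle(scale)
    c = c + seq[scale]
    b = []
    for rows in seq:
        if seq != 15 >= rows:
            b.append(rows)
    log(17)
    c = c // scale
    scale = seq % 5
    g = g * (scale > 32)
    c = seq + seq
    for seq in b:
        b = b * (seq % b)
    return seq

11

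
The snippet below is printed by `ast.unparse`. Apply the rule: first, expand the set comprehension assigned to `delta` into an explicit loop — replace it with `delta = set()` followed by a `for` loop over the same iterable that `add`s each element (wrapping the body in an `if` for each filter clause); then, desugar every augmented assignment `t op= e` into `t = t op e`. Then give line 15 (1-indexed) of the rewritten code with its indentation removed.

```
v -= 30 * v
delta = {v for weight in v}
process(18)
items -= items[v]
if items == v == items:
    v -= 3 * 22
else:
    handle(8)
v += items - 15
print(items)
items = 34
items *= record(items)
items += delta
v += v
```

Transformed code:
v = v - 30 * v
delta = set()
for weight in v:
    delta.add(v)
process(18)
items = items - items[v]
if items == v == items:
    v = v - 3 * 22
else:
    handle(8)
v = v + (items - 15)
print(items)
items = 34
items = items * record(items)
items = items + delta
v = v + v

items = items + delta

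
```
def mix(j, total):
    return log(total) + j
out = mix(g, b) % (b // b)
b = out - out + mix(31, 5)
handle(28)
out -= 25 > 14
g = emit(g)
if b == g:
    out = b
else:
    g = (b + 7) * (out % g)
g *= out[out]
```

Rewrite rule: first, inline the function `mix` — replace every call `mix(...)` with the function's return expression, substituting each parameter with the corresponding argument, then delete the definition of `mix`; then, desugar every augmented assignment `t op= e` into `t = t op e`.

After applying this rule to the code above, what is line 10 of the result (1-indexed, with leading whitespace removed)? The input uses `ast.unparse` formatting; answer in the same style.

Transformed code:
out = (log(b) + g) % (b // b)
b = out - out + (log(5) + 31)
handle(28)
out = out - (25 > 14)
g = emit(g)
if b == g:
    out = b
else:
    g = (b + 7) * (out % g)
g = g * out[out]

g = g * out[out]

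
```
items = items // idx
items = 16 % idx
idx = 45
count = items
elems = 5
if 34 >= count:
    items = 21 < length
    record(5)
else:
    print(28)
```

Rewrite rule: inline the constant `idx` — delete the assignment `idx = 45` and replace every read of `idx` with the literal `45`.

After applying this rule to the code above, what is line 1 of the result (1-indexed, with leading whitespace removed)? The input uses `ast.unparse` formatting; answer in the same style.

Transformed code:
items = items // 45
items = 16 % 45
count = items
elems = 5
if 34 >= count:
    items = 21 < length
    record(5)
else:
    print(28)

items = items // 45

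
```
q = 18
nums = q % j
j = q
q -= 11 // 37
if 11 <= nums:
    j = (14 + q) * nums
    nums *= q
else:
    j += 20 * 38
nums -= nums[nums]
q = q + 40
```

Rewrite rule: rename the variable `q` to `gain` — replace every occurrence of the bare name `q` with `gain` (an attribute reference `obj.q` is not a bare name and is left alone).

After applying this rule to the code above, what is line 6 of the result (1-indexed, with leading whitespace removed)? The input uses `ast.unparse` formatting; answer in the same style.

Transformed code:
gain = 18
nums = gain % j
j = gain
gain -= 11 // 37
if 11 <= nums:
    j = (14 + gain) * nums
    nums *= gain
else:
    j += 20 * 38
nums -= nums[nums]
gain = gain + 40

j = (14 + gain) * nums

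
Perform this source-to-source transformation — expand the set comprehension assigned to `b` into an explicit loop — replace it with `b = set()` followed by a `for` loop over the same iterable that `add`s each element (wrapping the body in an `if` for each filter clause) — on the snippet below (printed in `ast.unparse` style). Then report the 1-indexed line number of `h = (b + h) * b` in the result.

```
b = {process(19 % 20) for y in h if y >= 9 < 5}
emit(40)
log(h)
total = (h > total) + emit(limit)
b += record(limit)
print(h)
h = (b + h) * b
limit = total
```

10

Transformed code:
b = set()
for y in h:
    if y >= 9 < 5:
        b.add(process(19 % 20))
emit(40)
log(h)
total = (h > total) + emit(limit)
b += record(limit)
print(h)
h = (b + h) * b
limit = total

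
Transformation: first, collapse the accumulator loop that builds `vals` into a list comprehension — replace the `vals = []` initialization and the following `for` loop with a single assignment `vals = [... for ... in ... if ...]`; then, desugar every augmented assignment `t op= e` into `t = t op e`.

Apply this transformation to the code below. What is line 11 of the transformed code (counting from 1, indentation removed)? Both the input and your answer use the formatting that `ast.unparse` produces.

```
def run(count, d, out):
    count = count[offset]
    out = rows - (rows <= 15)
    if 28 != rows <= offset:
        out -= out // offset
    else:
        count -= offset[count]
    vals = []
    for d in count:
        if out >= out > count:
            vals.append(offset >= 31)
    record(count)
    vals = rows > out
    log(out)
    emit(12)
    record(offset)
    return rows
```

log(out)

Transformed code:
def run(count, d, out):
    count = count[offset]
    out = rows - (rows <= 15)
    if 28 != rows <= offset:
        out = out - out // offset
    else:
        count = count - offset[count]
    vals = [offset >= 31 for d in count if out >= out > count]
    record(count)
    vals = rows > out
    log(out)
    emit(12)
    record(offset)
    return rows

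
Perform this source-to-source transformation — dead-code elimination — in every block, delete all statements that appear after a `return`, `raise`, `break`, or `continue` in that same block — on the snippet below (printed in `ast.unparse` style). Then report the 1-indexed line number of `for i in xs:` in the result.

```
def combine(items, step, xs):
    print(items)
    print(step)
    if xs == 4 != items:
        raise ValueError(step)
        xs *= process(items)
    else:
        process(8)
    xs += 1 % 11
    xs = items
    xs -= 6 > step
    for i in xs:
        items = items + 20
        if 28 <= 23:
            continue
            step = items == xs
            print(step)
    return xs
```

Transformed code:
def combine(items, step, xs):
    print(items)
    print(step)
    if xs == 4 != items:
        raise ValueError(step)
    else:
        process(8)
    xs += 1 % 11
    xs = items
    xs -= 6 > step
    for i in xs:
        items = items + 20
        if 28 <= 23:
            continue
    return xs

11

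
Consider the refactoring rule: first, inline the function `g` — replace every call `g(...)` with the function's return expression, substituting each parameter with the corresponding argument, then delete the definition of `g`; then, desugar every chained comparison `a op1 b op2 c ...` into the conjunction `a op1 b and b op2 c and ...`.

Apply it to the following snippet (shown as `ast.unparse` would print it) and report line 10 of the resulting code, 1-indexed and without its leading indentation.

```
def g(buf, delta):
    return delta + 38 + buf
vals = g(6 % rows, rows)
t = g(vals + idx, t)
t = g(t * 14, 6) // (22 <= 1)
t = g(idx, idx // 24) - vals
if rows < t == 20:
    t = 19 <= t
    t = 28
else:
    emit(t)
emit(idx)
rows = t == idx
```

emit(idx)

Transformed code:
vals = rows + 38 + 6 % rows
t = t + 38 + (vals + idx)
t = (6 + 38 + t * 14) // (22 <= 1)
t = idx // 24 + 38 + idx - vals
if rows < t and t == 20:
    t = 19 <= t
    t = 28
else:
    emit(t)
emit(idx)
rows = t == idx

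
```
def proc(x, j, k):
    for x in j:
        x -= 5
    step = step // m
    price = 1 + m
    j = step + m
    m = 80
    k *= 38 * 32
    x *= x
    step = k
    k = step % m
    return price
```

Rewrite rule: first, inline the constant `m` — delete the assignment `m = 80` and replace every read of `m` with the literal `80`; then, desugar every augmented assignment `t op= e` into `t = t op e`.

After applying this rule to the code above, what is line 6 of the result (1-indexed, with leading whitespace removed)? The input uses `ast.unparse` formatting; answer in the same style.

j = step + 80

Transformed code:
def proc(x, j, k):
    for x in j:
        x = x - 5
    step = step // 80
    price = 1 + 80
    j = step + 80
    k = k * (38 * 32)
    x = x * x
    step = k
    k = step % 80
    return price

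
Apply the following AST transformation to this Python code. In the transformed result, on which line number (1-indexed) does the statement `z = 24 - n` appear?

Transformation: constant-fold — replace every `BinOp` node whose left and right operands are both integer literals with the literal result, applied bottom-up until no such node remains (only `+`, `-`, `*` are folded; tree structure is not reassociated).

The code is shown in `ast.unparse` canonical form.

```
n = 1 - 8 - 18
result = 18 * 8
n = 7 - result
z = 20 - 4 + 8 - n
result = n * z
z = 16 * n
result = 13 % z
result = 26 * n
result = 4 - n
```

Transformed code:
n = -25
result = 144
n = 7 - result
z = 24 - n
result = n * z
z = 16 * n
result = 13 % z
result = 26 * n
result = 4 - n

4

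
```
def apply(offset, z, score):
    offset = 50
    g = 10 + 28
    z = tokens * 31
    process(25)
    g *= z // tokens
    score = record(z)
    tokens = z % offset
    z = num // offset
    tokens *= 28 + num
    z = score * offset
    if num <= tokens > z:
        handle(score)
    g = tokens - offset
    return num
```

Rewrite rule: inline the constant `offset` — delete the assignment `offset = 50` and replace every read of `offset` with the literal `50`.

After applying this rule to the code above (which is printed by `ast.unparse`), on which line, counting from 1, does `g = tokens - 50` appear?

Transformed code:
def apply(offset, z, score):
    g = 10 + 28
    z = tokens * 31
    process(25)
    g *= z // tokens
    score = record(z)
    tokens = z % 50
    z = num // 50
    tokens *= 28 + num
    z = score * 50
    if num <= tokens > z:
        handle(score)
    g = tokens - 50
    return num

13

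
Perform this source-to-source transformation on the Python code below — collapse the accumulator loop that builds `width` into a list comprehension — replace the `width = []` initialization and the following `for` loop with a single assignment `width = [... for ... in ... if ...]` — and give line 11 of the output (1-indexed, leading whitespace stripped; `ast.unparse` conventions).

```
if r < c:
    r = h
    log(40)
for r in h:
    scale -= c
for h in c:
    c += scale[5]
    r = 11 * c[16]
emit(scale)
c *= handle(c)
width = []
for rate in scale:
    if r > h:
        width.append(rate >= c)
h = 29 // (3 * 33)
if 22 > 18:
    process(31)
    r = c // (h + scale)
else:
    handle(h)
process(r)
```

Transformed code:
if r < c:
    r = h
    log(40)
for r in h:
    scale -= c
for h in c:
    c += scale[5]
    r = 11 * c[16]
emit(scale)
c *= handle(c)
width = [rate >= c for rate in scale if r > h]
h = 29 // (3 * 33)
if 22 > 18:
    process(31)
    r = c // (h + scale)
else:
    handle(h)
process(r)

width = [rate >= c for rate in scale if r > h]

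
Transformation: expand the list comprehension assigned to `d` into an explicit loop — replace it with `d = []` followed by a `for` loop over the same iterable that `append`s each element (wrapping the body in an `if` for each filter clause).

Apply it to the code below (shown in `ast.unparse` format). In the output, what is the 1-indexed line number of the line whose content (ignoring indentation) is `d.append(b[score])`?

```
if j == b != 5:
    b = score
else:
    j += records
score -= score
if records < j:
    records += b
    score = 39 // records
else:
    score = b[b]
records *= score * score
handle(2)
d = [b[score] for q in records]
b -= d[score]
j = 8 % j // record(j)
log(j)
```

Transformed code:
if j == b != 5:
    b = score
else:
    j += records
score -= score
if records < j:
    records += b
    score = 39 // records
else:
    score = b[b]
records *= score * score
handle(2)
d = []
for q in records:
    d.append(b[score])
b -= d[score]
j = 8 % j // record(j)
log(j)

15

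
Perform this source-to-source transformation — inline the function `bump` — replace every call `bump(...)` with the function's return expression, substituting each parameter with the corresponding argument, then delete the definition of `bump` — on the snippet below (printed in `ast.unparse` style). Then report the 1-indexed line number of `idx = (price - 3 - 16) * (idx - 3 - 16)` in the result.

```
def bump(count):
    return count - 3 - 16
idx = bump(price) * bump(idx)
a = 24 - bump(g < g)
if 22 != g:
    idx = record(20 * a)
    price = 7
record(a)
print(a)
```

Transformed code:
idx = (price - 3 - 16) * (idx - 3 - 16)
a = 24 - ((g < g) - 3 - 16)
if 22 != g:
    idx = record(20 * a)
    price = 7
record(a)
print(a)

1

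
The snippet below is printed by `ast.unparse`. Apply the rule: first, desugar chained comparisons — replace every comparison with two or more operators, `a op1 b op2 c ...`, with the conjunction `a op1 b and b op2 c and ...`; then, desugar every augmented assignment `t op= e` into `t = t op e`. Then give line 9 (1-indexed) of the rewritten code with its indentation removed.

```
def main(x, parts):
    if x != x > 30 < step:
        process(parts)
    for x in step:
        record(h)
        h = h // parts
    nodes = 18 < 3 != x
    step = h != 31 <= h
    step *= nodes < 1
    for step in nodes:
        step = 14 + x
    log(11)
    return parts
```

Transformed code:
def main(x, parts):
    if x != x and x > 30 and (30 < step):
        process(parts)
    for x in step:
        record(h)
        h = h // parts
    nodes = 18 < 3 and 3 != x
    step = h != 31 and 31 <= h
    step = step * (nodes < 1)
    for step in nodes:
        step = 14 + x
    log(11)
    return parts

step = step * (nodes < 1)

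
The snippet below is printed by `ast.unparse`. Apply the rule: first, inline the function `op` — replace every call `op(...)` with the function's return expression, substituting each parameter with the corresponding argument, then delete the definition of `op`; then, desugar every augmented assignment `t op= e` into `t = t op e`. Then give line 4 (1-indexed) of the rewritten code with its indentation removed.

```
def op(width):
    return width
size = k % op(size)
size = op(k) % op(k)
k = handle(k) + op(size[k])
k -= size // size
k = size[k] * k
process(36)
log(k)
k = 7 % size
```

Transformed code:
size = k % size
size = k % k
k = handle(k) + size[k]
k = k - size // size
k = size[k] * k
process(36)
log(k)
k = 7 % size

k = k - size // size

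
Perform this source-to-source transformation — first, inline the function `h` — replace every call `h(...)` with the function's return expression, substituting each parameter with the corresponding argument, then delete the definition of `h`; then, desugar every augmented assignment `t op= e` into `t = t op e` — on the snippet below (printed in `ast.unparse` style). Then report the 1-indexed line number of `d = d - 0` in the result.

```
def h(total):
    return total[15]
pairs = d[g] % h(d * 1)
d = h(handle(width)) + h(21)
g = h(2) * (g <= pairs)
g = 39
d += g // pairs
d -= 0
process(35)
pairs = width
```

Transformed code:
pairs = d[g] % (d * 1)[15]
d = handle(width)[15] + 21[15]
g = 2[15] * (g <= pairs)
g = 39
d = d + g // pairs
d = d - 0
process(35)
pairs = width

6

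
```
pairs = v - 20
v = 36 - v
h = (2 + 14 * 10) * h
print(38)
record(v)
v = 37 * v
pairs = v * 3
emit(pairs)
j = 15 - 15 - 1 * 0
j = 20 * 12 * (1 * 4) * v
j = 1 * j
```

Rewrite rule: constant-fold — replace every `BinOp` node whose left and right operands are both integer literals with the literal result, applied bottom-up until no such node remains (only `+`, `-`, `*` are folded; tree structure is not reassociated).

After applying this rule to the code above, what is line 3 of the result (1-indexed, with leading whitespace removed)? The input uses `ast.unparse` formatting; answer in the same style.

h = 142 * h

Transformed code:
pairs = v - 20
v = 36 - v
h = 142 * h
print(38)
record(v)
v = 37 * v
pairs = v * 3
emit(pairs)
j = 0
j = 960 * v
j = 1 * j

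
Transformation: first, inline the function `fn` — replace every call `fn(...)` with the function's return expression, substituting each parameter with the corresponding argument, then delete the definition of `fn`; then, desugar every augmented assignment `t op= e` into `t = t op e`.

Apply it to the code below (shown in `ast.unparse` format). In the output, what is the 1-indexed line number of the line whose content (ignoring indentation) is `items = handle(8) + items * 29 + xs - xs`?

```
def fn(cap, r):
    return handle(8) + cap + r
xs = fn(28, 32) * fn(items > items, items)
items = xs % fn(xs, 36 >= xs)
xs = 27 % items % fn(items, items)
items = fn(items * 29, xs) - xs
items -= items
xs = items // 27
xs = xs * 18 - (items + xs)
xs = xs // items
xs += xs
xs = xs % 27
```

4

Transformed code:
xs = (handle(8) + 28 + 32) * (handle(8) + (items > items) + items)
items = xs % (handle(8) + xs + (36 >= xs))
xs = 27 % items % (handle(8) + items + items)
items = handle(8) + items * 29 + xs - xs
items = items - items
xs = items // 27
xs = xs * 18 - (items + xs)
xs = xs // items
xs = xs + xs
xs = xs % 27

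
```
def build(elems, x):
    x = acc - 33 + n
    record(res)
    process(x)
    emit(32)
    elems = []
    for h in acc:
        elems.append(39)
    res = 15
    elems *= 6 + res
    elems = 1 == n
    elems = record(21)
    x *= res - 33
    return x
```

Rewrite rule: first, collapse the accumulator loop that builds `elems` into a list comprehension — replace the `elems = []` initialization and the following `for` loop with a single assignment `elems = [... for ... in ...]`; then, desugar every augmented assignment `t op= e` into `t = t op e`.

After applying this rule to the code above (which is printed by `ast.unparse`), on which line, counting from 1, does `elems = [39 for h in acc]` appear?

Transformed code:
def build(elems, x):
    x = acc - 33 + n
    record(res)
    process(x)
    emit(32)
    elems = [39 for h in acc]
    res = 15
    elems = elems * (6 + res)
    elems = 1 == n
    elems = record(21)
    x = x * (res - 33)
    return x

6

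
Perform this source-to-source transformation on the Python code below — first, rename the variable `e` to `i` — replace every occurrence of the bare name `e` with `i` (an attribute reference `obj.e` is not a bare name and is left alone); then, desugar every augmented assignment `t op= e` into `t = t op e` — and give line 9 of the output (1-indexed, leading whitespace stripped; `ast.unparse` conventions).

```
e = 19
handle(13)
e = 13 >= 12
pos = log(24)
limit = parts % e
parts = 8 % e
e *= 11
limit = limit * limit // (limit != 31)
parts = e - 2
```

Transformed code:
i = 19
handle(13)
i = 13 >= 12
pos = log(24)
limit = parts % i
parts = 8 % i
i = i * 11
limit = limit * limit // (limit != 31)
parts = i - 2

parts = i - 2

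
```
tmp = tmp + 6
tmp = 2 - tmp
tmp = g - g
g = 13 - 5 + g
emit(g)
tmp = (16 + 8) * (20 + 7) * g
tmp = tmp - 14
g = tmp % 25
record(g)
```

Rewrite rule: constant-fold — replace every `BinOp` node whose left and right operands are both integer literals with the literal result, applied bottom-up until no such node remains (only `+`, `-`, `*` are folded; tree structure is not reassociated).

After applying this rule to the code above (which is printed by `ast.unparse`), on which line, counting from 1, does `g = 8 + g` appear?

4

Transformed code:
tmp = tmp + 6
tmp = 2 - tmp
tmp = g - g
g = 8 + g
emit(g)
tmp = 648 * g
tmp = tmp - 14
g = tmp % 25
record(g)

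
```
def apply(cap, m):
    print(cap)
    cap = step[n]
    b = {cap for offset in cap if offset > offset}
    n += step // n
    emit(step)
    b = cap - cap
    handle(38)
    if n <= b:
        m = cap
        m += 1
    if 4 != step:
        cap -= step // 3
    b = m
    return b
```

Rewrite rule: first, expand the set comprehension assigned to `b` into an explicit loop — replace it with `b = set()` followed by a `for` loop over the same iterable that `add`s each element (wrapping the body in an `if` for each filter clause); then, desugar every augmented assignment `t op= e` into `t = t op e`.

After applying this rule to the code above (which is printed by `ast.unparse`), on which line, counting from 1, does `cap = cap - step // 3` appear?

16

Transformed code:
def apply(cap, m):
    print(cap)
    cap = step[n]
    b = set()
    for offset in cap:
        if offset > offset:
            b.add(cap)
    n = n + step // n
    emit(step)
    b = cap - cap
    handle(38)
    if n <= b:
        m = cap
        m = m + 1
    if 4 != step:
        cap = cap - step // 3
    b = m
    return b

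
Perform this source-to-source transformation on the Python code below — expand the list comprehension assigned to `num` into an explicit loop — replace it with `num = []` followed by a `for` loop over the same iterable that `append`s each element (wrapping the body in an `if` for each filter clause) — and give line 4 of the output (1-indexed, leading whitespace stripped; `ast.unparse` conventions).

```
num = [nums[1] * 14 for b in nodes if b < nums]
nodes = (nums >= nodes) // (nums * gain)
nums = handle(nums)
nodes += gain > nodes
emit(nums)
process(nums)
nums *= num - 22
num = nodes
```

Transformed code:
num = []
for b in nodes:
    if b < nums:
        num.append(nums[1] * 14)
nodes = (nums >= nodes) // (nums * gain)
nums = handle(nums)
nodes += gain > nodes
emit(nums)
process(nums)
nums *= num - 22
num = nodes

num.append(nums[1] * 14)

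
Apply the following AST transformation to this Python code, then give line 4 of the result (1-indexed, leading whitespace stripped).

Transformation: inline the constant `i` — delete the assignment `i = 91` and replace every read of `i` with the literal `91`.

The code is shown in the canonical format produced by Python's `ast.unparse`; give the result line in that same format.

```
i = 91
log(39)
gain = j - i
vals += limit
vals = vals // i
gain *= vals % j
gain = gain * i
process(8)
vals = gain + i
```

Transformed code:
log(39)
gain = j - 91
vals += limit
vals = vals // 91
gain *= vals % j
gain = gain * 91
process(8)
vals = gain + 91

vals = vals // 91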